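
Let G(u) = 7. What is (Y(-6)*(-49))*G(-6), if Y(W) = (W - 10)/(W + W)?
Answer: -1372/3 ≈ -457.33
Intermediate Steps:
Y(W) = (-10 + W)/(2*W) (Y(W) = (-10 + W)/((2*W)) = (-10 + W)*(1/(2*W)) = (-10 + W)/(2*W))
(Y(-6)*(-49))*G(-6) = (((½)*(-10 - 6)/(-6))*(-49))*7 = (((½)*(-⅙)*(-16))*(-49))*7 = ((4/3)*(-49))*7 = -196/3*7 = -1372/3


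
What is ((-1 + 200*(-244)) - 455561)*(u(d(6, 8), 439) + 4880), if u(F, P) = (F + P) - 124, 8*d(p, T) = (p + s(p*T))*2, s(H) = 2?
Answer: -2621169314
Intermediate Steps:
d(p, T) = 1/2 + p/4 (d(p, T) = ((p + 2)*2)/8 = ((2 + p)*2)/8 = (4 + 2*p)/8 = 1/2 + p/4)
u(F, P) = -124 + F + P
((-1 + 200*(-244)) - 455561)*(u(d(6, 8), 439) + 4880) = ((-1 + 200*(-244)) - 455561)*((-124 + (1/2 + (1/4)*6) + 439) + 4880) = ((-1 - 48800) - 455561)*((-124 + (1/2 + 3/2) + 439) + 4880) = (-48801 - 455561)*((-124 + 2 + 439) + 4880) = -504362*(317 + 4880) = -504362*5197 = -2621169314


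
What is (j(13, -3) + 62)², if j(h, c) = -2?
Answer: 3600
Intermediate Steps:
(j(13, -3) + 62)² = (-2 + 62)² = 60² = 3600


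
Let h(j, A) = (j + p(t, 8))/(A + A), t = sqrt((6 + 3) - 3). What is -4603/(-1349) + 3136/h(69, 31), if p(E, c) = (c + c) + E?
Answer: 22327774337/9738431 - 194432*sqrt(6)/7219 ≈ 2226.8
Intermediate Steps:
t = sqrt(6) (t = sqrt(9 - 3) = sqrt(6) ≈ 2.4495)
p(E, c) = E + 2*c (p(E, c) = 2*c + E = E + 2*c)
h(j, A) = (16 + j + sqrt(6))/(2*A) (h(j, A) = (j + (sqrt(6) + 2*8))/(A + A) = (j + (sqrt(6) + 16))/((2*A)) = (j + (16 + sqrt(6)))*(1/(2*A)) = (16 + j + sqrt(6))*(1/(2*A)) = (16 + j + sqrt(6))/(2*A))
-4603/(-1349) + 3136/h(69, 31) = -4603/(-1349) + 3136/(((1/2)*(16 + 69 + sqrt(6))/31)) = -4603*(-1/1349) + 3136/(((1/2)*(1/31)*(85 + sqrt(6)))) = 4603/1349 + 3136/(85/62 + sqrt(6)/62)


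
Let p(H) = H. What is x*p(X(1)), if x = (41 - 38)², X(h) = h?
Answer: 9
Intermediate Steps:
x = 9 (x = 3² = 9)
x*p(X(1)) = 9*1 = 9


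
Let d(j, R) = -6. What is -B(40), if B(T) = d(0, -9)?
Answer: 6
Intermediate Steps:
B(T) = -6
-B(40) = -1*(-6) = 6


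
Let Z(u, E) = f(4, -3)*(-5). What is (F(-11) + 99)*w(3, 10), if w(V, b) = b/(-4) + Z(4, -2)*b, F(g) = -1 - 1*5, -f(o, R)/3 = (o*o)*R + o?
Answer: -1228065/2 ≈ -6.1403e+5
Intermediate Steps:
f(o, R) = -3*o - 3*R*o**2 (f(o, R) = -3*((o*o)*R + o) = -3*(o**2*R + o) = -3*(R*o**2 + o) = -3*(o + R*o**2) = -3*o - 3*R*o**2)
F(g) = -6 (F(g) = -1 - 5 = -6)
Z(u, E) = -660 (Z(u, E) = -3*4*(1 - 3*4)*(-5) = -3*4*(1 - 12)*(-5) = -3*4*(-11)*(-5) = 132*(-5) = -660)
w(V, b) = -2641*b/4 (w(V, b) = b/(-4) - 660*b = b*(-1/4) - 660*b = -b/4 - 660*b = -2641*b/4)
(F(-11) + 99)*w(3, 10) = (-6 + 99)*(-2641/4*10) = 93*(-13205/2) = -1228065/2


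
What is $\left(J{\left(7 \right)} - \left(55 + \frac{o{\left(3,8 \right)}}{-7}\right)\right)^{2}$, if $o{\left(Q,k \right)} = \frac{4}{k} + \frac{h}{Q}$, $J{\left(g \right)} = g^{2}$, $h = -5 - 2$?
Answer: $\frac{69169}{1764} \approx 39.211$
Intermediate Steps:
$h = -7$
$o{\left(Q,k \right)} = - \frac{7}{Q} + \frac{4}{k}$ ($o{\left(Q,k \right)} = \frac{4}{k} - \frac{7}{Q} = - \frac{7}{Q} + \frac{4}{k}$)
$\left(J{\left(7 \right)} - \left(55 + \frac{o{\left(3,8 \right)}}{-7}\right)\right)^{2} = \left(7^{2} - \left(55 + \frac{- \frac{7}{3} + \frac{4}{8}}{-7}\right)\right)^{2} = \left(49 - \left(55 + \left(\left(-7\right) \frac{1}{3} + 4 \cdot \frac{1}{8}\right) \left(- \frac{1}{7}\right)\right)\right)^{2} = \left(49 - \left(55 + \left(- \frac{7}{3} + \frac{1}{2}\right) \left(- \frac{1}{7}\right)\right)\right)^{2} = \left(49 - \left(55 - - \frac{11}{42}\right)\right)^{2} = \left(49 - \frac{2321}{42}\right)^{2} = \left(- \frac{263}{42}\right)^{2} = \frac{69169}{1764}$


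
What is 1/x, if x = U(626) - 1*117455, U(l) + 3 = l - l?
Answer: -1/117458 ≈ -8.5137e-6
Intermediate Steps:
U(l) = -3 (U(l) = -3 + (l - l) = -3 + 0 = -3)
x = -117458 (x = -3 - 1*117455 = -3 - 117455 = -117458)
1/x = 1/(-117458) = -1/117458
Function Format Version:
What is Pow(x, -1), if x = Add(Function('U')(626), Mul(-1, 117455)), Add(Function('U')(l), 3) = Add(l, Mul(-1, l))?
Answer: Rational(-1, 117458) ≈ -8.5137e-6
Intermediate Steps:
Function('U')(l) = -3 (Function('U')(l) = Add(-3, Add(l, Mul(-1, l))) = Add(-3, 0) = -3)
x = -117458 (x = Add(-3, Mul(-1, 117455)) = Add(-3, -117455) = -117458)
Pow(x, -1) = Pow(-117458, -1) = Rational(-1, 117458)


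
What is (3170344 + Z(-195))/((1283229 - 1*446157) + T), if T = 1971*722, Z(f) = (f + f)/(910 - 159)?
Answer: 1190463977/848680317 ≈ 1.4027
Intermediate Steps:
Z(f) = 2*f/751 (Z(f) = (2*f)/751 = (2*f)*(1/751) = 2*f/751)
T = 1423062
(3170344 + Z(-195))/((1283229 - 1*446157) + T) = (3170344 + (2/751)*(-195))/((1283229 - 1*446157) + 1423062) = (3170344 - 390/751)/((1283229 - 446157) + 1423062) = 2380927954/(751*(837072 + 1423062)) = (2380927954/751)/2260134 = (2380927954/751)*(1/2260134) = 1190463977/848680317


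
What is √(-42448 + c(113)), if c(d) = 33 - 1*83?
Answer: 3*I*√4722 ≈ 206.15*I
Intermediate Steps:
c(d) = -50 (c(d) = 33 - 83 = -50)
√(-42448 + c(113)) = √(-42448 - 50) = √(-42498) = 3*I*√4722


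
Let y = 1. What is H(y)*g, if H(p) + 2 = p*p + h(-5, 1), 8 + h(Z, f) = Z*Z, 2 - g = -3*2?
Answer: 128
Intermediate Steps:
g = 8 (g = 2 - (-3)*2 = 2 - 1*(-6) = 2 + 6 = 8)
h(Z, f) = -8 + Z**2 (h(Z, f) = -8 + Z*Z = -8 + Z**2)
H(p) = 15 + p**2 (H(p) = -2 + (p*p + (-8 + (-5)**2)) = -2 + (p**2 + (-8 + 25)) = -2 + (p**2 + 17) = -2 + (17 + p**2) = 15 + p**2)
H(y)*g = (15 + 1**2)*8 = (15 + 1)*8 = 16*8 = 128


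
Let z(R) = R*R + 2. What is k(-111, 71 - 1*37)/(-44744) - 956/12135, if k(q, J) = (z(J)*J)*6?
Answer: -21393019/3992415 ≈ -5.3584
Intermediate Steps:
z(R) = 2 + R² (z(R) = R² + 2 = 2 + R²)
k(q, J) = 6*J*(2 + J²) (k(q, J) = ((2 + J²)*J)*6 = (J*(2 + J²))*6 = 6*J*(2 + J²))
k(-111, 71 - 1*37)/(-44744) - 956/12135 = (6*(71 - 1*37)*(2 + (71 - 1*37)²))/(-44744) - 956/12135 = (6*(71 - 37)*(2 + (71 - 37)²))*(-1/44744) - 956*1/12135 = (6*34*(2 + 34²))*(-1/44744) - 956/12135 = (6*34*(2 + 1156))*(-1/44744) - 956/12135 = (6*34*1158)*(-1/44744) - 956/12135 = 236232*(-1/44744) - 956/12135 = -1737/329 - 956/12135 = -21393019/3992415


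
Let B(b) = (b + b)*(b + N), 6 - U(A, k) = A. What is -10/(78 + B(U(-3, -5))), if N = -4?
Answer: -5/84 ≈ -0.059524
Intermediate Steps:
U(A, k) = 6 - A
B(b) = 2*b*(-4 + b) (B(b) = (b + b)*(b - 4) = (2*b)*(-4 + b) = 2*b*(-4 + b))
-10/(78 + B(U(-3, -5))) = -10/(78 + 2*(6 - 1*(-3))*(-4 + (6 - 1*(-3)))) = -10/(78 + 2*(6 + 3)*(-4 + (6 + 3))) = -10/(78 + 2*9*(-4 + 9)) = -10/(78 + 2*9*5) = -10/(78 + 90) = -10/168 = -10*1/168 = -5/84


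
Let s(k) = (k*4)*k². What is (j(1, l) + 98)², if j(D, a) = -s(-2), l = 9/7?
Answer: 16900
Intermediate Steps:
s(k) = 4*k³ (s(k) = (4*k)*k² = 4*k³)
l = 9/7 (l = 9*(⅐) = 9/7 ≈ 1.2857)
j(D, a) = 32 (j(D, a) = -4*(-2)³ = -4*(-8) = -1*(-32) = 32)
(j(1, l) + 98)² = (32 + 98)² = 130² = 16900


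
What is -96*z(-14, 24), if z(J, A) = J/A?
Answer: 56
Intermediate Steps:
-96*z(-14, 24) = -(-1344)/24 = -96*(-7/12) = 56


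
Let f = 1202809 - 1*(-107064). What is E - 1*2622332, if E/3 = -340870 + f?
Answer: 284677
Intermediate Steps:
f = 1309873 (f = 1202809 + 107064 = 1309873)
E = 2907009 (E = 3*(-340870 + 1309873) = 3*969003 = 2907009)
E - 1*2622332 = 2907009 - 1*2622332 = 2907009 - 2622332 = 284677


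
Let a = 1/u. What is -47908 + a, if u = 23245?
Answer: -1113621459/23245 ≈ -47908.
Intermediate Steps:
a = 1/23245 ≈ 4.3020e-5
-47908 + a = -47908 + 1/23245 = -1113621459/23245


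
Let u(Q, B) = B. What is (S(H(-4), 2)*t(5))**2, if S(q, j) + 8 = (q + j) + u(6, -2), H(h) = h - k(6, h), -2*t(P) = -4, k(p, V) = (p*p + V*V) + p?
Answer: 19600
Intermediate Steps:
k(p, V) = p + V**2 + p**2 (k(p, V) = (p**2 + V**2) + p = (V**2 + p**2) + p = p + V**2 + p**2)
t(P) = 2 (t(P) = -1/2*(-4) = 2)
H(h) = -42 + h - h**2 (H(h) = h - (6 + h**2 + 6**2) = h - (6 + h**2 + 36) = h - (42 + h**2) = h + (-42 - h**2) = -42 + h - h**2)
S(q, j) = -10 + j + q (S(q, j) = -8 + ((q + j) - 2) = -8 + ((j + q) - 2) = -8 + (-2 + j + q) = -10 + j + q)
(S(H(-4), 2)*t(5))**2 = ((-10 + 2 + (-42 - 4 - 1*(-4)**2))*2)**2 = ((-10 + 2 + (-42 - 4 - 1*16))*2)**2 = ((-10 + 2 + (-42 - 4 - 16))*2)**2 = ((-10 + 2 - 62)*2)**2 = (-70*2)**2 = (-140)**2 = 19600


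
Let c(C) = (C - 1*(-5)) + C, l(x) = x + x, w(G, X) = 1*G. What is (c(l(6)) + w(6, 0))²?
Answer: 1225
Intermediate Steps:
w(G, X) = G
l(x) = 2*x
c(C) = 5 + 2*C (c(C) = (C + 5) + C = (5 + C) + C = 5 + 2*C)
(c(l(6)) + w(6, 0))² = ((5 + 2*(2*6)) + 6)² = ((5 + 2*12) + 6)² = ((5 + 24) + 6)² = (29 + 6)² = 35² = 1225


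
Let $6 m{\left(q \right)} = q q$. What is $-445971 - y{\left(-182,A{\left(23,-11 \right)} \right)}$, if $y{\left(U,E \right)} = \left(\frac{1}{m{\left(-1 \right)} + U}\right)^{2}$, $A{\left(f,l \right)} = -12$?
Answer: $- \frac{530830807887}{1190281} \approx -4.4597 \cdot 10^{5}$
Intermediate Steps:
$m{\left(q \right)} = \frac{q^{2}}{6}$ ($m{\left(q \right)} = \frac{q q}{6} = \frac{q^{2}}{6}$)
$y{\left(U,E \right)} = \frac{1}{\left(\frac{1}{6} + U\right)^{2}}$ ($y{\left(U,E \right)} = \left(\frac{1}{\frac{\left(-1\right)^{2}}{6} + U}\right)^{2} = \left(\frac{1}{\frac{1}{6} \cdot 1 + U}\right)^{2} = \left(\frac{1}{\frac{1}{6} + U}\right)^{2} = \frac{1}{\left(\frac{1}{6} + U\right)^{2}}$)
$-445971 - y{\left(-182,A{\left(23,-11 \right)} \right)} = -445971 - \frac{36}{\left(1 + 6 \left(-182\right)\right)^{2}} = -445971 - \frac{36}{\left(1 - 1092\right)^{2}} = -445971 - \frac{36}{1190281} = - \frac{530830807887}{1190281}$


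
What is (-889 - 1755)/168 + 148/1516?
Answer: -248965/15918 ≈ -15.640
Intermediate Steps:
(-889 - 1755)/168 + 148/1516 = -2644*1/168 + 148*(1/1516) = -661/42 + 37/379 = -248965/15918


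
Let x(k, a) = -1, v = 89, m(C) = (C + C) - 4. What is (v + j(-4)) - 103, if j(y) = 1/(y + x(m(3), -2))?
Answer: -71/5 ≈ -14.200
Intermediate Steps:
m(C) = -4 + 2*C (m(C) = 2*C - 4 = -4 + 2*C)
j(y) = 1/(-1 + y) (j(y) = 1/(y - 1) = 1/(-1 + y))
(v + j(-4)) - 103 = (89 + 1/(-1 - 4)) - 103 = (89 + 1/(-5)) - 103 = (89 - 1/5) - 103 = 444/5 - 103 = -71/5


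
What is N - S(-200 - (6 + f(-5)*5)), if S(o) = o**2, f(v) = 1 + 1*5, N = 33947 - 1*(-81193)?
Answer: 59444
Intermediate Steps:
N = 115140 (N = 33947 + 81193 = 115140)
f(v) = 6 (f(v) = 1 + 5 = 6)
N - S(-200 - (6 + f(-5)*5)) = 115140 - (-200 - (6 + 6*5))**2 = 115140 - (-200 - (6 + 30))**2 = 115140 - (-200 - 1*36)**2 = 115140 - (-200 - 36)**2 = 115140 - 1*(-236)**2 = 115140 - 1*55696 = 115140 - 55696 = 59444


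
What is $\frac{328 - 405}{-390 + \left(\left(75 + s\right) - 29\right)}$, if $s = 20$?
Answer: $\frac{77}{324} \approx 0.23765$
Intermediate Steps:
$\frac{328 - 405}{-390 + \left(\left(75 + s\right) - 29\right)} = \frac{328 - 405}{-390 + \left(\left(75 + 20\right) - 29\right)} = - \frac{77}{-390 + \left(95 - 29\right)} = - \frac{77}{-390 + 66} = - \frac{77}{-324} = \left(-77\right) \left(- \frac{1}{324}\right) = \frac{77}{324}$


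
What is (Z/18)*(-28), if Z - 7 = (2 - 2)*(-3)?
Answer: -98/9 ≈ -10.889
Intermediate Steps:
Z = 7 (Z = 7 + (2 - 2)*(-3) = 7 + 0*(-3) = 7 + 0 = 7)
(Z/18)*(-28) = (7/18)*(-28) = -98/9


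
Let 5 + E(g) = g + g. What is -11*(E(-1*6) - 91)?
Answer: 1188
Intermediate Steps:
E(g) = -5 + 2*g (E(g) = -5 + (g + g) = -5 + 2*g)
-11*(E(-1*6) - 91) = -11*((-5 + 2*(-1*6)) - 91) = -11*((-5 + 2*(-6)) - 91) = -11*((-5 - 12) - 91) = -11*(-17 - 91) = -11*(-108) = 1188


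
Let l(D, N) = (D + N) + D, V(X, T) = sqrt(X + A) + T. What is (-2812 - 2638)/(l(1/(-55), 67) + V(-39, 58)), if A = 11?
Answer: -2060181750/47322829 + 32972500*I*sqrt(7)/47322829 ≈ -43.535 + 1.8434*I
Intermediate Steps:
V(X, T) = T + sqrt(11 + X) (V(X, T) = sqrt(X + 11) + T = sqrt(11 + X) + T = T + sqrt(11 + X))
l(D, N) = N + 2*D
(-2812 - 2638)/(l(1/(-55), 67) + V(-39, 58)) = (-2812 - 2638)/((67 + 2/(-55)) + (58 + sqrt(11 - 39))) = -5450/((67 + 2*(-1/55)) + (58 + sqrt(-28))) = -5450/((67 - 2/55) + (58 + 2*I*sqrt(7))) = -5450/(3683/55 + (58 + 2*I*sqrt(7))) = -5450/(6873/55 + 2*I*sqrt(7))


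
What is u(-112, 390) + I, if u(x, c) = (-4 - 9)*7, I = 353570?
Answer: 353479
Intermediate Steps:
u(x, c) = -91 (u(x, c) = -13*7 = -91)
u(-112, 390) + I = -91 + 353570 = 353479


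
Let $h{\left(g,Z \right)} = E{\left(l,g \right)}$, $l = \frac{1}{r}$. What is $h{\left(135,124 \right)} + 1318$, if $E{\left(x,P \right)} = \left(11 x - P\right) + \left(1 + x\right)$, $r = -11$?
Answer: $\frac{13012}{11} \approx 1182.9$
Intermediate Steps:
$l = - \frac{1}{11}$ ($l = \frac{1}{-11} = - \frac{1}{11} \approx -0.090909$)
$E{\left(x,P \right)} = 1 - P + 12 x$ ($E{\left(x,P \right)} = \left(- P + 11 x\right) + \left(1 + x\right) = 1 - P + 12 x$)
$h{\left(g,Z \right)} = - \frac{1}{11} - g$ ($h{\left(g,Z \right)} = 1 - g + 12 \left(- \frac{1}{11}\right) = 1 - g - \frac{12}{11} = - \frac{1}{11} - g$)
$h{\left(135,124 \right)} + 1318 = \left(- \frac{1}{11} - 135\right) + 1318 = - \frac{1486}{11} + 1318 = \frac{13012}{11}$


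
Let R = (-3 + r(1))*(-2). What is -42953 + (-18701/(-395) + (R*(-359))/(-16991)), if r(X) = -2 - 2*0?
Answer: -287957530344/6711445 ≈ -42905.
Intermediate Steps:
r(X) = -2 (r(X) = -2 + 0 = -2)
R = 10 (R = (-3 - 2)*(-2) = -5*(-2) = 10)
-42953 + (-18701/(-395) + (R*(-359))/(-16991)) = -42953 + (-18701/(-395) + (10*(-359))/(-16991)) = -42953 + (-18701*(-1/395) - 3590*(-1/16991)) = -42953 + (18701/395 + 3590/16991) = -42953 + 319166741/6711445 = -287957530344/6711445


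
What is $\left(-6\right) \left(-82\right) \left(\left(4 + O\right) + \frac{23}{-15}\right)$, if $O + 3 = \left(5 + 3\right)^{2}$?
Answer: $\frac{156128}{5} \approx 31226.0$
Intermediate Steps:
$O = 61$ ($O = -3 + \left(5 + 3\right)^{2} = -3 + 8^{2} = -3 + 64 = 61$)
$\left(-6\right) \left(-82\right) \left(\left(4 + O\right) + \frac{23}{-15}\right) = \left(-6\right) \left(-82\right) \left(\left(4 + 61\right) + \frac{23}{-15}\right) = 492 \left(65 + 23 \left(- \frac{1}{15}\right)\right) = 492 \left(65 - \frac{23}{15}\right) = 492 \cdot \frac{952}{15} = \frac{156128}{5}$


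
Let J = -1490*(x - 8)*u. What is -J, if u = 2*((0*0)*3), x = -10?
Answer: 0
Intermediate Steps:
u = 0 (u = 2*(0*3) = 2*0 = 0)
J = 0 (J = -1490*(-10 - 8)*0 = -(-26820)*0 = -1490*0 = 0)
-J = -1*0 = 0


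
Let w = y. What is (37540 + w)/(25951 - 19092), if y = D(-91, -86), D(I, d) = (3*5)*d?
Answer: 36250/6859 ≈ 5.2850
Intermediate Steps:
D(I, d) = 15*d
y = -1290 (y = 15*(-86) = -1290)
w = -1290
(37540 + w)/(25951 - 19092) = (37540 - 1290)/(25951 - 19092) = 36250/6859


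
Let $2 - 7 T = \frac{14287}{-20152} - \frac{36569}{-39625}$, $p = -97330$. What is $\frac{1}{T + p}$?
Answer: $- \frac{5589661000}{544040278900113} \approx -1.0274 \cdot 10^{-5}$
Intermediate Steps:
$T = \frac{1426229887}{5589661000}$ ($T = \frac{2}{7} - \frac{\frac{14287}{-20152} - \frac{36569}{-39625}}{7} = \frac{2}{7} - \frac{14287 \left(- \frac{1}{20152}\right) - - \frac{36569}{39625}}{7} = \frac{2}{7} - \frac{- \frac{14287}{20152} + \frac{36569}{39625}}{7} = \frac{2}{7} - \frac{170816113}{5589661000} = \frac{1426229887}{5589661000} \approx 0.25516$)
$\frac{1}{T + p} = \frac{1}{\frac{1426229887}{5589661000} - 97330} = \frac{1}{- \frac{544040278900113}{5589661000}} = - \frac{5589661000}{544040278900113}$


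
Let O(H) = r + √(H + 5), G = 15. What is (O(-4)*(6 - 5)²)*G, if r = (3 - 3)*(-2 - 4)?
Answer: 15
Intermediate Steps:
r = 0 (r = 0*(-6) = 0)
O(H) = √(5 + H) (O(H) = 0 + √(H + 5) = 0 + √(5 + H) = √(5 + H))
(O(-4)*(6 - 5)²)*G = (√(5 - 4)*(6 - 5)²)*15 = (√1*1²)*15 = (1*1)*15 = 1*15 = 15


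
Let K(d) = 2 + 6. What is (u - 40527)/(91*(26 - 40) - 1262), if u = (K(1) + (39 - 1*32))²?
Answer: 20151/1268 ≈ 15.892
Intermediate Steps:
K(d) = 8
u = 225 (u = (8 + (39 - 1*32))² = (8 + (39 - 32))² = (8 + 7)² = 15² = 225)
(u - 40527)/(91*(26 - 40) - 1262) = (225 - 40527)/(91*(26 - 40) - 1262) = -40302/(91*(-14) - 1262) = -40302/(-1274 - 1262) = -40302/(-2536) = -40302*(-1/2536) = 20151/1268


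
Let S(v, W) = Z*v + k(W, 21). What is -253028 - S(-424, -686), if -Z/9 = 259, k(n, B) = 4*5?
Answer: -1241392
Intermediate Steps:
k(n, B) = 20
Z = -2331 (Z = -9*259 = -2331)
S(v, W) = 20 - 2331*v (S(v, W) = -2331*v + 20 = 20 - 2331*v)
-253028 - S(-424, -686) = -253028 - (20 - 2331*(-424)) = -253028 - (20 + 988344) = -253028 - 1*988364 = -253028 - 988364 = -1241392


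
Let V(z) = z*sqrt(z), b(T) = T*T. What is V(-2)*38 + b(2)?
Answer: 4 - 76*I*sqrt(2) ≈ 4.0 - 107.48*I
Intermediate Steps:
b(T) = T**2
V(z) = z**(3/2)
V(-2)*38 + b(2) = (-2)**(3/2)*38 + 2**2 = -2*I*sqrt(2)*38 + 4 = -76*I*sqrt(2) + 4 = 4 - 76*I*sqrt(2)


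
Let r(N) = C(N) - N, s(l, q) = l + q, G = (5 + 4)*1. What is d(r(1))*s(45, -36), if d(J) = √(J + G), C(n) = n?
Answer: 27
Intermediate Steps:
G = 9 (G = 9*1 = 9)
r(N) = 0 (r(N) = N - N = 0)
d(J) = √(9 + J) (d(J) = √(J + 9) = √(9 + J))
d(r(1))*s(45, -36) = √(9 + 0)*(45 - 36) = √9*9 = 3*9 = 27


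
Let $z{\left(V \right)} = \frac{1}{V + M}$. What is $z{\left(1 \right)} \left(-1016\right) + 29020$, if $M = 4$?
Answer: $\frac{144084}{5} \approx 28817.0$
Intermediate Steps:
$z{\left(V \right)} = \frac{1}{4 + V}$ ($z{\left(V \right)} = \frac{1}{V + 4} = \frac{1}{4 + V}$)
$z{\left(1 \right)} \left(-1016\right) + 29020 = \frac{1}{4 + 1} \left(-1016\right) + 29020 = \frac{1}{5} \left(-1016\right) + 29020 = - \frac{1016}{5} + 29020 = \frac{144084}{5}$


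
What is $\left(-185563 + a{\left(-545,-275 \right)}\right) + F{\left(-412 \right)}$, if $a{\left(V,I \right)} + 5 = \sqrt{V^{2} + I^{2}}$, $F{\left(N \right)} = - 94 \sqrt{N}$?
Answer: $-185568 + 5 \sqrt{14906} - 188 i \sqrt{103} \approx -1.8496 \cdot 10^{5} - 1908.0 i$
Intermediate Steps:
$a{\left(V,I \right)} = -5 + \sqrt{I^{2} + V^{2}}$ ($a{\left(V,I \right)} = -5 + \sqrt{V^{2} + I^{2}} = -5 + \sqrt{I^{2} + V^{2}}$)
$\left(-185563 + a{\left(-545,-275 \right)}\right) + F{\left(-412 \right)} = \left(-185563 - \left(5 - \sqrt{\left(-275\right)^{2} + \left(-545\right)^{2}}\right)\right) - 94 \sqrt{-412} = \left(-185563 - \left(5 - \sqrt{75625 + 297025}\right)\right) - 94 \cdot 2 i \sqrt{103} = \left(-185563 - \left(5 - \sqrt{372650}\right)\right) - 188 i \sqrt{103} = \left(-185563 - \left(5 - 5 \sqrt{14906}\right)\right) - 188 i \sqrt{103} = \left(-185568 + 5 \sqrt{14906}\right) - 188 i \sqrt{103} = -185568 + 5 \sqrt{14906} - 188 i \sqrt{103}$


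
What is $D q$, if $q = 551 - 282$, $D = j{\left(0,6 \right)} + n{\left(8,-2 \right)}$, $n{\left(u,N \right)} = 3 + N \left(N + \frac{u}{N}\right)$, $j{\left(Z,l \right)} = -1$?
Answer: $3766$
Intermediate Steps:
$D = 14$ ($D = -1 + \left(3 + 8 + \left(-2\right)^{2}\right) = -1 + \left(3 + 8 + 4\right) = -1 + 15 = 14$)
$q = 269$
$D q = 14 \cdot 269 = 3766$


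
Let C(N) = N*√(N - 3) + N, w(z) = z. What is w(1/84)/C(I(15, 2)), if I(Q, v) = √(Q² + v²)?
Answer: -1/17892 - √229/1024317 + √(-3 + √229)/17892 + √229*√(-3 + √229)/1024317 ≈ 0.00017547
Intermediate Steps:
C(N) = N + N*√(-3 + N) (C(N) = N*√(-3 + N) + N = N + N*√(-3 + N))
w(1/84)/C(I(15, 2)) = 1/(84*((√(15² + 2²)*(1 + √(-3 + √(15² + 2²)))))) = 1/(84*((√(225 + 4)*(1 + √(-3 + √(225 + 4)))))) = 1/(84*((√229*(1 + √(-3 + √229))))) = (√229/(229*(1 + √(-3 + √229))))/84 = √229/(19236*(1 + √(-3 + √229)))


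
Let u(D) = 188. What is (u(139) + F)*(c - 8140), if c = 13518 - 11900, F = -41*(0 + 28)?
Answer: 6261120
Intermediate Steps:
F = -1148 (F = -41*28 = -1148)
c = 1618
(u(139) + F)*(c - 8140) = (188 - 1148)*(1618 - 8140) = -960*(-6522) = 6261120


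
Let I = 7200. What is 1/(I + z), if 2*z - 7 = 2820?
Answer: 2/17227 ≈ 0.00011610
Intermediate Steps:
z = 2827/2 (z = 7/2 + (½)*2820 = 7/2 + 1410 = 2827/2 ≈ 1413.5)
1/(I + z) = 1/(7200 + 2827/2) = 1/(17227/2) = 2/17227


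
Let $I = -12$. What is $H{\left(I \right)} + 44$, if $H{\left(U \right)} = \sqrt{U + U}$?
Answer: $44 + 2 i \sqrt{6} \approx 44.0 + 4.899 i$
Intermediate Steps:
$H{\left(U \right)} = \sqrt{2} \sqrt{U}$ ($H{\left(U \right)} = \sqrt{2 U} = \sqrt{2} \sqrt{U}$)
$H{\left(I \right)} + 44 = \sqrt{2} \sqrt{-12} + 44 = \sqrt{2} \cdot 2 i \sqrt{3} + 44 = 2 i \sqrt{6} + 44 = 44 + 2 i \sqrt{6}$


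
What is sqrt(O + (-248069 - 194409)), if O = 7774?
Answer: 4*I*sqrt(27169) ≈ 659.32*I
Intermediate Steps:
sqrt(O + (-248069 - 194409)) = sqrt(7774 + (-248069 - 194409)) = sqrt(7774 - 442478) = sqrt(-434704) = 4*I*sqrt(27169)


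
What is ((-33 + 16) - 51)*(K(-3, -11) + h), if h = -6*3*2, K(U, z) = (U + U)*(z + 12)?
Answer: 2856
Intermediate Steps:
K(U, z) = 2*U*(12 + z) (K(U, z) = (2*U)*(12 + z) = 2*U*(12 + z))
h = -36 (h = -18*2 = -36)
((-33 + 16) - 51)*(K(-3, -11) + h) = ((-33 + 16) - 51)*(2*(-3)*(12 - 11) - 36) = (-17 - 51)*(2*(-3)*1 - 36) = -68*(-6 - 36) = -68*(-42) = 2856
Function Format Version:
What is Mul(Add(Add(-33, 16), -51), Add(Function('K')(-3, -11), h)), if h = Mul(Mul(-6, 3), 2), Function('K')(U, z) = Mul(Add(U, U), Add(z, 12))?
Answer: 2856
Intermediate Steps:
Function('K')(U, z) = Mul(2, U, Add(12, z)) (Function('K')(U, z) = Mul(Mul(2, U), Add(12, z)) = Mul(2, U, Add(12, z)))
h = -36 (h = Mul(-18, 2) = -36)
Mul(Add(Add(-33, 16), -51), Add(Function('K')(-3, -11), h)) = Mul(Add(Add(-33, 16), -51), Add(Mul(2, -3, Add(12, -11)), -36)) = Mul(Add(-17, -51), Add(Mul(2, -3, 1), -36)) = Mul(-68, Add(-6, -36)) = Mul(-68, -42) = 2856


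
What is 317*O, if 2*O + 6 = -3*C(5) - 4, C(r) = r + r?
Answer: -6340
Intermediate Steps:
C(r) = 2*r
O = -20 (O = -3 + (-6*5 - 4)/2 = -3 + (-3*10 - 4)/2 = -3 + (-30 - 4)/2 = -3 + (1/2)*(-34) = -3 - 17 = -20)
317*O = 317*(-20) = -6340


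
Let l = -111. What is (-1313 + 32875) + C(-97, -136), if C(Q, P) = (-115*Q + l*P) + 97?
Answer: 57910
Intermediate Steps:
C(Q, P) = 97 - 115*Q - 111*P (C(Q, P) = (-115*Q - 111*P) + 97 = 97 - 115*Q - 111*P)
(-1313 + 32875) + C(-97, -136) = (-1313 + 32875) + (97 - 115*(-97) - 111*(-136)) = 31562 + (97 + 11155 + 15096) = 31562 + 26348 = 57910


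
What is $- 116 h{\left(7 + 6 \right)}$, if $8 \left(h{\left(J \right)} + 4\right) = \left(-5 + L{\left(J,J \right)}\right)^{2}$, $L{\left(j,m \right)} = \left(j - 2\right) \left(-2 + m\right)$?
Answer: $-194648$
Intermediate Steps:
$L{\left(j,m \right)} = \left(-2 + j\right) \left(-2 + m\right)$
$h{\left(J \right)} = -4 + \frac{\left(-1 + J^{2} - 4 J\right)^{2}}{8}$ ($h{\left(J \right)} = -4 + \frac{\left(-5 + \left(4 - 2 J - 2 J + J J\right)\right)^{2}}{8} = -4 + \frac{\left(-5 + \left(4 - 2 J - 2 J + J^{2}\right)\right)^{2}}{8} = -4 + \frac{\left(-5 + \left(4 + J^{2} - 4 J\right)\right)^{2}}{8} = -4 + \frac{\left(-1 + J^{2} - 4 J\right)^{2}}{8}$)
$- 116 h{\left(7 + 6 \right)} = - 116 \left(-4 + \frac{\left(1 - \left(7 + 6\right)^{2} + 4 \left(7 + 6\right)\right)^{2}}{8}\right) = - 116 \left(-4 + \frac{\left(1 - 13^{2} + 4 \cdot 13\right)^{2}}{8}\right) = - 116 \left(-4 + \frac{\left(1 - 169 + 52\right)^{2}}{8}\right) = - 116 \left(-4 + \frac{\left(-116\right)^{2}}{8}\right) = - 116 \left(-4 + \frac{1}{8} \cdot 13456\right) = - 116 \left(-4 + 1682\right) = \left(-116\right) 1678 = -194648$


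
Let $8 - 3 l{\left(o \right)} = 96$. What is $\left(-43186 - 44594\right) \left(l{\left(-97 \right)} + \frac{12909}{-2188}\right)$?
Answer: $\frac{1691747365}{547} \approx 3.0928 \cdot 10^{6}$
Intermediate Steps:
$l{\left(o \right)} = - \frac{88}{3}$ ($l{\left(o \right)} = \frac{8}{3} - 32 = - \frac{88}{3}$)
$\left(-43186 - 44594\right) \left(l{\left(-97 \right)} + \frac{12909}{-2188}\right) = \left(-43186 - 44594\right) \left(- \frac{88}{3} + \frac{12909}{-2188}\right) = - 87780 \left(- \frac{88}{3} + 12909 \left(- \frac{1}{2188}\right)\right) = - 87780 \left(- \frac{88}{3} - \frac{12909}{2188}\right) = \left(-87780\right) \left(- \frac{231271}{6564}\right) = \frac{1691747365}{547}$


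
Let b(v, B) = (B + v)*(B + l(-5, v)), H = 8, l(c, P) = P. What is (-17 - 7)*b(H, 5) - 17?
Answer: -4073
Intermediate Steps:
b(v, B) = (B + v)**2 (b(v, B) = (B + v)*(B + v) = (B + v)**2)
(-17 - 7)*b(H, 5) - 17 = (-17 - 7)*(5**2 + 8**2 + 2*5*8) - 17 = -24*(25 + 64 + 80) - 17 = -24*169 - 17 = -4056 - 17 = -4073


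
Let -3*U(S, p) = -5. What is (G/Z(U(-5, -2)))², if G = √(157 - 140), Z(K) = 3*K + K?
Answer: 153/400 ≈ 0.38250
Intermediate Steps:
U(S, p) = 5/3 (U(S, p) = -⅓*(-5) = 5/3)
Z(K) = 4*K
G = √17 ≈ 4.1231
(G/Z(U(-5, -2)))² = (√17/((4*(5/3))))² = (√17/(20/3))² = (√17*(3/20))² = (3*√17/20)² = 153/400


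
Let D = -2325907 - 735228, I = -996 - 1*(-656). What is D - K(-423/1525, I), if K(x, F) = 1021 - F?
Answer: -3062496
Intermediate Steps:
I = -340 (I = -996 + 656 = -340)
D = -3061135
D - K(-423/1525, I) = -3061135 - (1021 - 1*(-340)) = -3061135 - (1021 + 340) = -3061135 - 1*1361 = -3061135 - 1361 = -3062496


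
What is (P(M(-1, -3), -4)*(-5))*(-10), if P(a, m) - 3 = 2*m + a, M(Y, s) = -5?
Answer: -500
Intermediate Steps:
P(a, m) = 3 + a + 2*m (P(a, m) = 3 + (2*m + a) = 3 + (a + 2*m) = 3 + a + 2*m)
(P(M(-1, -3), -4)*(-5))*(-10) = ((3 - 5 + 2*(-4))*(-5))*(-10) = ((3 - 5 - 8)*(-5))*(-10) = -10*(-5)*(-10) = 50*(-10) = -500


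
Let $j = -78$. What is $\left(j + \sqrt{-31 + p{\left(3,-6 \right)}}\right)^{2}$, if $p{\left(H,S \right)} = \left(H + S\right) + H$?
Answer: $\left(78 - i \sqrt{31}\right)^{2} \approx 6053.0 - 868.57 i$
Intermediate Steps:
$p{\left(H,S \right)} = S + 2 H$
$\left(j + \sqrt{-31 + p{\left(3,-6 \right)}}\right)^{2} = \left(-78 + \sqrt{-31 + \left(-6 + 2 \cdot 3\right)}\right)^{2} = \left(-78 + \sqrt{-31 + \left(-6 + 6\right)}\right)^{2} = \left(-78 + \sqrt{-31 + 0}\right)^{2} = \left(-78 + \sqrt{-31}\right)^{2} = \left(-78 + i \sqrt{31}\right)^{2}$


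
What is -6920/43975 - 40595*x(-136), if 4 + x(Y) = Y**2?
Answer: -6602254699684/8795 ≈ -7.5068e+8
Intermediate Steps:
x(Y) = -4 + Y**2
-6920/43975 - 40595*x(-136) = -6920/43975 - 40595/(1/(-4 + (-136)**2)) = -6920*1/43975 - 40595/(1/(-4 + 18496)) = -1384/8795 - 40595/(1/18492) = -1384/8795 - 40595/1/18492 = -1384/8795 - 40595*18492 = -1384/8795 - 750682740 = -6602254699684/8795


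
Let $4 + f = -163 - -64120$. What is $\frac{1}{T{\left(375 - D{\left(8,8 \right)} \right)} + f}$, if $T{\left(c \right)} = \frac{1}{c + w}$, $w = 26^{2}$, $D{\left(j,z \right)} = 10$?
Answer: $\frac{1041}{66575074} \approx 1.5636 \cdot 10^{-5}$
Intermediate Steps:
$w = 676$
$T{\left(c \right)} = \frac{1}{676 + c}$ ($T{\left(c \right)} = \frac{1}{c + 676} = \frac{1}{676 + c}$)
$f = 63953$ ($f = -4 - -63957 = -4 + \left(-163 + 64120\right) = -4 + 63957 = 63953$)
$\frac{1}{T{\left(375 - D{\left(8,8 \right)} \right)} + f} = \frac{1}{\frac{1}{676 + \left(375 - 10\right)} + 63953} = \frac{1}{\frac{1}{676 + 365} + 63953} = \frac{1}{\frac{1}{1041} + 63953} = \frac{1}{\frac{66575074}{1041}} = \frac{1041}{66575074}$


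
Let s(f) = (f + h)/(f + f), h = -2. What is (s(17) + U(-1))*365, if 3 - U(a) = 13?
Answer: -118625/34 ≈ -3489.0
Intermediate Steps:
s(f) = (-2 + f)/(2*f) (s(f) = (f - 2)/(f + f) = (-2 + f)/((2*f)) = (-2 + f)*(1/(2*f)) = (-2 + f)/(2*f))
U(a) = -10 (U(a) = 3 - 1*13 = 3 - 13 = -10)
(s(17) + U(-1))*365 = ((½)*(-2 + 17)/17 - 10)*365 = ((½)*(1/17)*15 - 10)*365 = (15/34 - 10)*365 = -325/34*365 = -118625/34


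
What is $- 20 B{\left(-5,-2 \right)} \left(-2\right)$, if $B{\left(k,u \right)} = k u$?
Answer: $400$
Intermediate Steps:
$- 20 B{\left(-5,-2 \right)} \left(-2\right) = - 20 \left(\left(-5\right) \left(-2\right)\right) \left(-2\right) = \left(-20\right) 10 \left(-2\right) = \left(-200\right) \left(-2\right) = 400$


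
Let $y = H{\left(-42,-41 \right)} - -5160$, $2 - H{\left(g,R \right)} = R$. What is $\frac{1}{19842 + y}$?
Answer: $\frac{1}{25045} \approx 3.9928 \cdot 10^{-5}$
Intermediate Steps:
$H{\left(g,R \right)} = 2 - R$
$y = 5203$ ($y = \left(2 - -41\right) - -5160 = \left(2 + 41\right) + 5160 = 43 + 5160 = 5203$)
$\frac{1}{19842 + y} = \frac{1}{19842 + 5203} = \frac{1}{25045}$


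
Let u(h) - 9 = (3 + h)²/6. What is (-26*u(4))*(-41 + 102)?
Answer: -81679/3 ≈ -27226.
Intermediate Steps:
u(h) = 9 + (3 + h)²/6
(-26*u(4))*(-41 + 102) = (-26*(9 + (3 + 4)²/6))*(-41 + 102) = -26*(9 + (⅙)*7²)*61 = -26*(9 + (⅙)*49)*61 = -26*(9 + 49/6)*61 = -26*103/6*61 = -1339/3*61 = -81679/3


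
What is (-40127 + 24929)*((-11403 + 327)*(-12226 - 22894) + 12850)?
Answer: -5912051940060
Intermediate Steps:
(-40127 + 24929)*((-11403 + 327)*(-12226 - 22894) + 12850) = -15198*(-11076*(-35120) + 12850) = -15198*(388989120 + 12850) = -15198*389001970 = -5912051940060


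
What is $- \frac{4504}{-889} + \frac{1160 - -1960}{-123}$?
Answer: $- \frac{739896}{36449} \approx -20.299$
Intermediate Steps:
$- \frac{4504}{-889} + \frac{1160 - -1960}{-123} = \left(-4504\right) \left(- \frac{1}{889}\right) + \left(1160 + 1960\right) \left(- \frac{1}{123}\right) = \frac{4504}{889} + 3120 \left(- \frac{1}{123}\right) = \frac{4504}{889} - \frac{1040}{41} = - \frac{739896}{36449}$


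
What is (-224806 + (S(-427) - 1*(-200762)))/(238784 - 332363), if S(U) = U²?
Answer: -158285/93579 ≈ -1.6915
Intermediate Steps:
(-224806 + (S(-427) - 1*(-200762)))/(238784 - 332363) = (-224806 + ((-427)² - 1*(-200762)))/(238784 - 332363) = (-224806 + (182329 + 200762))/(-93579) = (-224806 + 383091)*(-1/93579) = 158285*(-1/93579) = -158285/93579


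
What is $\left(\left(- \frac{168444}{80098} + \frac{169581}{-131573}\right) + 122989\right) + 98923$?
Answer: $\frac{40321307375881}{181702313} \approx 2.2191 \cdot 10^{5}$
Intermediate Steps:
$\left(\left(- \frac{168444}{80098} + \frac{169581}{-131573}\right) + 122989\right) + 98923 = \left(\left(\left(-168444\right) \frac{1}{80098} + 169581 \left(- \frac{1}{131573}\right)\right) + 122989\right) + 98923 = \left(\left(- \frac{84222}{40049} - \frac{169581}{131573}\right) + 122989\right) + 98923 = \left(- \frac{616306575}{181702313} + 122989\right) + 98923 = \frac{22346769466982}{181702313} + 98923 = \frac{40321307375881}{181702313}$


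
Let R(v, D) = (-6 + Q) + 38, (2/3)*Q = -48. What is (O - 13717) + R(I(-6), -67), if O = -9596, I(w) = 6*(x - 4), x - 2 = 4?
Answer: -23353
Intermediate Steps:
x = 6 (x = 2 + 4 = 6)
Q = -72 (Q = (3/2)*(-48) = -72)
I(w) = 12 (I(w) = 6*(6 - 4) = 6*2 = 12)
R(v, D) = -40 (R(v, D) = (-6 - 72) + 38 = -78 + 38 = -40)
(O - 13717) + R(I(-6), -67) = (-9596 - 13717) - 40 = -23313 - 40 = -23353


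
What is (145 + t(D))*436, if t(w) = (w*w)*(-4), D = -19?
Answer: -566364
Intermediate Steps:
t(w) = -4*w² (t(w) = w²*(-4) = -4*w²)
(145 + t(D))*436 = (145 - 4*(-19)²)*436 = (145 - 4*361)*436 = (145 - 1444)*436 = -1299*436 = -566364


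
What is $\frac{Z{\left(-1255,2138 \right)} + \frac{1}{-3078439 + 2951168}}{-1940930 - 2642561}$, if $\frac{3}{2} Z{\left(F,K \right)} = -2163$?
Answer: $\frac{183524783}{583345483061} \approx 0.00031461$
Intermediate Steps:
$Z{\left(F,K \right)} = -1442$ ($Z{\left(F,K \right)} = \frac{2}{3} \left(-2163\right) = -1442$)
$\frac{Z{\left(-1255,2138 \right)} + \frac{1}{-3078439 + 2951168}}{-1940930 - 2642561} = \frac{-1442 + \frac{1}{-3078439 + 2951168}}{-1940930 - 2642561} = \frac{-1442 + \frac{1}{-127271}}{-4583491} = \left(-1442 - \frac{1}{127271}\right) \left(- \frac{1}{4583491}\right) = \left(- \frac{183524783}{127271}\right) \left(- \frac{1}{4583491}\right) = \frac{183524783}{583345483061}$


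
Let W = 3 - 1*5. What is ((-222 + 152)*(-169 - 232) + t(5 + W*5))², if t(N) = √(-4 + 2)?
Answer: (28070 + I*√2)² ≈ 7.8792e+8 + 7.9e+4*I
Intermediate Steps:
W = -2 (W = 3 - 5 = -2)
t(N) = I*√2 (t(N) = √(-2) = I*√2)
((-222 + 152)*(-169 - 232) + t(5 + W*5))² = ((-222 + 152)*(-169 - 232) + I*√2)² = (-70*(-401) + I*√2)² = (28070 + I*√2)²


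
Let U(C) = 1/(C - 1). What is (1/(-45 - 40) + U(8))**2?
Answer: 6084/354025 ≈ 0.017185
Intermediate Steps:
U(C) = 1/(-1 + C)
(1/(-45 - 40) + U(8))**2 = (1/(-45 - 40) + 1/(-1 + 8))**2 = (1/(-85) + 1/7)**2 = (-1/85 + 1/7)**2 = (78/595)**2 = 6084/354025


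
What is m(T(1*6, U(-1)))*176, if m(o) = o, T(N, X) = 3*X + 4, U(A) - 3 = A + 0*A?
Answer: 1760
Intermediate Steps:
U(A) = 3 + A (U(A) = 3 + (A + 0*A) = 3 + (A + 0) = 3 + A)
T(N, X) = 4 + 3*X
m(T(1*6, U(-1)))*176 = (4 + 3*(3 - 1))*176 = (4 + 3*2)*176 = (4 + 6)*176 = 10*176 = 1760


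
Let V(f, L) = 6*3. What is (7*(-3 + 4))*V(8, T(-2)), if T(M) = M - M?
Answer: 126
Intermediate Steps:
T(M) = 0
V(f, L) = 18
(7*(-3 + 4))*V(8, T(-2)) = (7*(-3 + 4))*18 = (7*1)*18 = 7*18 = 126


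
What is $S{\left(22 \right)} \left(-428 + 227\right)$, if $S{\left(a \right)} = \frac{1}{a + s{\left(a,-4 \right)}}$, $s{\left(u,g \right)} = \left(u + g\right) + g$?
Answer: $- \frac{67}{12} \approx -5.5833$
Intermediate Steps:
$s{\left(u,g \right)} = u + 2 g$ ($s{\left(u,g \right)} = \left(g + u\right) + g = u + 2 g$)
$S{\left(a \right)} = \frac{1}{-8 + 2 a}$ ($S{\left(a \right)} = \frac{1}{a + \left(a + 2 \left(-4\right)\right)} = \frac{1}{a + \left(a - 8\right)} = \frac{1}{a + \left(-8 + a\right)} = \frac{1}{-8 + 2 a}$)
$S{\left(22 \right)} \left(-428 + 227\right) = \frac{1}{2 \left(-4 + 22\right)} \left(-428 + 227\right) = \frac{1}{2 \cdot 18} \left(-201\right) = \frac{1}{2} \cdot \frac{1}{18} \left(-201\right) = \frac{1}{36} \left(-201\right) = - \frac{67}{12}$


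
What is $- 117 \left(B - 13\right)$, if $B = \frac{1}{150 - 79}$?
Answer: $\frac{107874}{71} \approx 1519.4$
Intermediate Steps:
$B = \frac{1}{71} \approx 0.014085$
$- 117 \left(B - 13\right) = - 117 \left(\frac{1}{71} - 13\right) = \left(-117\right) \left(- \frac{922}{71}\right) = \frac{107874}{71}$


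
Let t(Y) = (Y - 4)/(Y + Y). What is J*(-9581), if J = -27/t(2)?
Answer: -517374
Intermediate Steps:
t(Y) = (-4 + Y)/(2*Y) (t(Y) = (-4 + Y)/((2*Y)) = (-4 + Y)*(1/(2*Y)) = (-4 + Y)/(2*Y))
J = 54 (J = -27*4/(-4 + 2) = -27/((1/2)*(1/2)*(-2)) = -27/(-1/2) = -27*(-2) = 54)
J*(-9581) = 54*(-9581) = -517374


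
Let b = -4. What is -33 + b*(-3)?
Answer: -21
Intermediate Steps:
-33 + b*(-3) = -33 - 4*(-3) = -33 + 12 = -21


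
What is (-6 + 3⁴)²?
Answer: 5625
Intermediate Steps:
(-6 + 3⁴)² = (-6 + 81)² = 75² = 5625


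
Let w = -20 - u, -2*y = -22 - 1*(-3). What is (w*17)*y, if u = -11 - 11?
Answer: 323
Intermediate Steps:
u = -22
y = 19/2 (y = -(-22 - 1*(-3))/2 = -(-22 + 3)/2 = -½*(-19) = 19/2 ≈ 9.5000)
w = 2 (w = -20 - 1*(-22) = -20 + 22 = 2)
(w*17)*y = (2*17)*(19/2) = 34*(19/2) = 323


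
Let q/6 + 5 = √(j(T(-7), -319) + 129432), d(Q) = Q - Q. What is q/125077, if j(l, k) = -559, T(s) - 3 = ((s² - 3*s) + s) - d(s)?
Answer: -30/125077 + 6*√128873/125077 ≈ 0.016981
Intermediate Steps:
d(Q) = 0
T(s) = 3 + s² - 2*s (T(s) = 3 + (((s² - 3*s) + s) - 1*0) = 3 + ((s² - 2*s) + 0) = 3 + (s² - 2*s) = 3 + s² - 2*s)
q = -30 + 6*√128873 (q = -30 + 6*√(-559 + 129432) = -30 + 6*√128873 ≈ 2123.9)
q/125077 = (-30 + 6*√128873)/125077 = (-30 + 6*√128873)*(1/125077) = -30/125077 + 6*√128873/125077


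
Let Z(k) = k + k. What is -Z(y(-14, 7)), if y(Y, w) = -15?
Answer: 30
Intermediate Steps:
Z(k) = 2*k
-Z(y(-14, 7)) = -2*(-15) = -1*(-30) = 30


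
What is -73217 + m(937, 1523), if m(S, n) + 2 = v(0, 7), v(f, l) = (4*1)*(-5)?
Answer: -73239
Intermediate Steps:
v(f, l) = -20 (v(f, l) = 4*(-5) = -20)
m(S, n) = -22 (m(S, n) = -2 - 20 = -22)
-73217 + m(937, 1523) = -73217 - 22 = -73239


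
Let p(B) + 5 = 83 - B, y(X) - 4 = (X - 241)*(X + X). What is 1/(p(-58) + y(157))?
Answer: -1/26236 ≈ -3.8116e-5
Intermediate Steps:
y(X) = 4 + 2*X*(-241 + X) (y(X) = 4 + (X - 241)*(X + X) = 4 + (-241 + X)*(2*X) = 4 + 2*X*(-241 + X))
p(B) = 78 - B (p(B) = -5 + (83 - B) = 78 - B)
1/(p(-58) + y(157)) = 1/((78 - 1*(-58)) + (4 - 482*157 + 2*157**2)) = 1/((78 + 58) + (4 - 75674 + 2*24649)) = 1/(136 + (4 - 75674 + 49298)) = 1/(136 - 26372) = 1/(-26236) = -1/26236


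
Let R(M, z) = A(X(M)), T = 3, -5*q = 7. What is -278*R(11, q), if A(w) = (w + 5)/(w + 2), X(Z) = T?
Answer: -2224/5 ≈ -444.80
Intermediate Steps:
q = -7/5 (q = -⅕*7 = -7/5 ≈ -1.4000)
X(Z) = 3
A(w) = (5 + w)/(2 + w)
R(M, z) = 8/5 (R(M, z) = (5 + 3)/(2 + 3) = 8/5)
-278*R(11, q) = -278*8/5 = -2224/5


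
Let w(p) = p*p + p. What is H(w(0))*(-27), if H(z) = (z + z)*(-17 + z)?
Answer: 0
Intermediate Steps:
w(p) = p + p² (w(p) = p² + p = p + p²)
H(z) = 2*z*(-17 + z) (H(z) = (2*z)*(-17 + z) = 2*z*(-17 + z))
H(w(0))*(-27) = (2*(0*(1 + 0))*(-17 + 0*(1 + 0)))*(-27) = (2*(0*1)*(-17 + 0*1))*(-27) = (2*0*(-17 + 0))*(-27) = (2*0*(-17))*(-27) = 0*(-27) = 0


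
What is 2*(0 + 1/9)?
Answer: 2/9 ≈ 0.22222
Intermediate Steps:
2*(0 + 1/9) = 2*(0 + ⅑) = 2*(⅑) = 2/9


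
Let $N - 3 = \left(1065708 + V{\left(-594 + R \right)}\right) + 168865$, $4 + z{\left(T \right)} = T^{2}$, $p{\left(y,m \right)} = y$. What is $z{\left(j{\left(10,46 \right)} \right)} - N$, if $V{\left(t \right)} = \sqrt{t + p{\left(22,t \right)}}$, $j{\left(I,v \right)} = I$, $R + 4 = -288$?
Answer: $-1234480 - 12 i \sqrt{6} \approx -1.2345 \cdot 10^{6} - 29.394 i$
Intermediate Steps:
$R = -292$ ($R = -4 - 288 = -292$)
$V{\left(t \right)} = \sqrt{22 + t}$ ($V{\left(t \right)} = \sqrt{t + 22} = \sqrt{22 + t}$)
$z{\left(T \right)} = -4 + T^{2}$
$N = 1234576 + 12 i \sqrt{6}$ ($N = 3 + \left(\left(1065708 + \sqrt{22 - 886}\right) + 168865\right) = 3 + \left(\left(1065708 + \sqrt{-864}\right) + 168865\right) = 3 + \left(\left(1065708 + 12 i \sqrt{6}\right) + 168865\right) = 3 + \left(1234573 + 12 i \sqrt{6}\right) = 1234576 + 12 i \sqrt{6} \approx 1.2346 \cdot 10^{6} + 29.394 i$)
$z{\left(j{\left(10,46 \right)} \right)} - N = \left(-4 + 10^{2}\right) - \left(1234576 + 12 i \sqrt{6}\right) = \left(-4 + 100\right) - \left(1234576 + 12 i \sqrt{6}\right) = 96 - \left(1234576 + 12 i \sqrt{6}\right) = -1234480 - 12 i \sqrt{6}$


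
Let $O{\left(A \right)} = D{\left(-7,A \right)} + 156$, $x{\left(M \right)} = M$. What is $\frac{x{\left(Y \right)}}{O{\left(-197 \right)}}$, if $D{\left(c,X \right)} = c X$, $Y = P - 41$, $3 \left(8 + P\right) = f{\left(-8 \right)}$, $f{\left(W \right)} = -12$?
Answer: $- \frac{53}{1535} \approx -0.034528$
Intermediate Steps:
$P = -12$ ($P = -8 + \frac{1}{3} \left(-12\right) = -8 - 4 = -12$)
$Y = -53$ ($Y = -12 - 41 = -53$)
$D{\left(c,X \right)} = X c$
$O{\left(A \right)} = 156 - 7 A$ ($O{\left(A \right)} = A \left(-7\right) + 156 = - 7 A + 156 = 156 - 7 A$)
$\frac{x{\left(Y \right)}}{O{\left(-197 \right)}} = - \frac{53}{156 - -1379} = - \frac{53}{156 + 1379} = - \frac{53}{1535}$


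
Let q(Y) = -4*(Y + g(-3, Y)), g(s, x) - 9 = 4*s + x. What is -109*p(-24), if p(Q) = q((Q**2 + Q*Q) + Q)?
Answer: 982308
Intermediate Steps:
g(s, x) = 9 + x + 4*s (g(s, x) = 9 + (4*s + x) = 9 + (x + 4*s) = 9 + x + 4*s)
q(Y) = 12 - 8*Y (q(Y) = -4*(Y + (9 + Y + 4*(-3))) = -4*(Y + (9 + Y - 12)) = -4*(Y + (-3 + Y)) = -4*(-3 + 2*Y) = 12 - 8*Y)
p(Q) = 12 - 16*Q**2 - 8*Q (p(Q) = 12 - 8*((Q**2 + Q*Q) + Q) = 12 - 8*((Q**2 + Q**2) + Q) = 12 - 8*(2*Q**2 + Q) = 12 - 8*(Q + 2*Q**2) = 12 + (-16*Q**2 - 8*Q) = 12 - 16*Q**2 - 8*Q)
-109*p(-24) = -109*(12 - 16*(-24)**2 - 8*(-24)) = -109*(12 - 16*576 + 192) = -109*(12 - 9216 + 192) = -109*(-9012) = 982308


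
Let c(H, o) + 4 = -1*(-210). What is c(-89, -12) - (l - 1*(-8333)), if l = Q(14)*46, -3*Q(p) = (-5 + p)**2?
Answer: -6885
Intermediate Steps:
c(H, o) = 206 (c(H, o) = -4 - 1*(-210) = -4 + 210 = 206)
Q(p) = -(-5 + p)**2/3
l = -1242 (l = -(-5 + 14)**2/3*46 = -1/3*9**2*46 = -1/3*81*46 = -27*46 = -1242)
c(-89, -12) - (l - 1*(-8333)) = 206 - (-1242 - 1*(-8333)) = 206 - (-1242 + 8333) = 206 - 1*7091 = 206 - 7091 = -6885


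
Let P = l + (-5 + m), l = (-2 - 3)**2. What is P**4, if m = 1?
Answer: 194481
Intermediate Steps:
l = 25 (l = (-5)**2 = 25)
P = 21 (P = 25 + (-5 + 1) = 25 - 4 = 21)
P**4 = 21**4 = 194481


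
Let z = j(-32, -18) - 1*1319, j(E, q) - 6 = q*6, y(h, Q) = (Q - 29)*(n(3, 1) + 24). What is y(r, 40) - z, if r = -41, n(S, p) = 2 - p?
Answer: 1696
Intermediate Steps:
y(h, Q) = -725 + 25*Q (y(h, Q) = (Q - 29)*((2 - 1*1) + 24) = (-29 + Q)*((2 - 1) + 24) = (-29 + Q)*(1 + 24) = (-29 + Q)*25 = -725 + 25*Q)
j(E, q) = 6 + 6*q (j(E, q) = 6 + q*6 = 6 + 6*q)
z = -1421 (z = (6 + 6*(-18)) - 1*1319 = (6 - 108) - 1319 = -102 - 1319 = -1421)
y(r, 40) - z = (-725 + 25*40) - 1*(-1421) = (-725 + 1000) + 1421 = 275 + 1421 = 1696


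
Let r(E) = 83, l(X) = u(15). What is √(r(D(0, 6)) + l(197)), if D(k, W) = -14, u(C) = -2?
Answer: 9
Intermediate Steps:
l(X) = -2
√(r(D(0, 6)) + l(197)) = √(83 - 2) = √81 = 9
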